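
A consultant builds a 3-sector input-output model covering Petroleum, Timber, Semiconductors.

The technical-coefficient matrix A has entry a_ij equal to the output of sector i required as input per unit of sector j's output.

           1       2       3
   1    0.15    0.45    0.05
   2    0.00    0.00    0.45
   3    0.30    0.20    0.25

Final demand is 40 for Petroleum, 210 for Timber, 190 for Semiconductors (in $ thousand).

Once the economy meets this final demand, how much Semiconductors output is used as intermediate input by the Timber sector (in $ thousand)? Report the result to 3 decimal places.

I − A =
  [   0.85    -0.45    -0.05]
  [   0.00     1.00    -0.45]
  [  -0.30    -0.20     0.75]
Cofactors of I−A, C_ij = (−1)^(i+j)·(minor ij) (rows/columns in the sector order above):
  C_11 = (1.00)(0.75) − (-0.45)(-0.20) = 0.6600
  C_12 = −[(0.00)(0.75) − (-0.45)(-0.30)] = 0.1350
  C_13 = (0.00)(-0.20) − (1.00)(-0.30) = 0.3000
  C_21 = −[(-0.45)(0.75) − (-0.05)(-0.20)] = 0.3475
  C_22 = (0.85)(0.75) − (-0.05)(-0.30) = 0.6225
  C_23 = −[(0.85)(-0.20) − (-0.45)(-0.30)] = 0.3050
  C_31 = (-0.45)(-0.45) − (-0.05)(1.00) = 0.2525
  C_32 = −[(0.85)(-0.45) − (-0.05)(0.00)] = 0.3825
  C_33 = (0.85)(1.00) − (-0.45)(0.00) = 0.8500
det(I−A) = Σ_j (I−A)_1j·C_1j = (0.85)(0.6600) + (-0.45)(0.1350) + (-0.05)(0.3000) = 0.48525
adj(I−A) = Cᵀ =
  [ 0.6600   0.3475   0.2525]
  [ 0.1350   0.6225   0.3825]
  [ 0.3000   0.3050   0.8500]
(I − A)⁻¹ = adj(I−A) / det(I−A) ≈
  [   1.3601     0.7161     0.5204]
  [   0.2782     1.2828     0.7883]
  [   0.6182     0.6285     1.7517]
First solve x = (I − A)⁻¹ d = adj(I−A)·d / det(I−A); in particular x_2 = (0.1350·40 + 0.6225·210 + 0.3825·190) / 0.48525 = 208.80 / 0.48525 ≈ 430.29366.
Intermediate flow from 3 to 2: z_32 = a_32 · x_2 = 0.20 × 208.80 / 0.48525 = 41.76 / 0.48525 ≈ 86.059.

z_32 = 86.059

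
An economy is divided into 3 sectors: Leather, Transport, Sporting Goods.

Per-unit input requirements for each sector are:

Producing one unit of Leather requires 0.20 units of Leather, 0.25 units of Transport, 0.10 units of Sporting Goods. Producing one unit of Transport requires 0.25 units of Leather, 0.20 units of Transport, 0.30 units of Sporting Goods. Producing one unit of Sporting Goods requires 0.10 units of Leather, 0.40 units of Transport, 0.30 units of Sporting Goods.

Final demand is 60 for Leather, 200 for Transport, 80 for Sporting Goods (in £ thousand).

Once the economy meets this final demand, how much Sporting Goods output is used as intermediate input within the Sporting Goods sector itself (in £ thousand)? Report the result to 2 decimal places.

z_33 = 115.12

I − A =
  [   0.80    -0.25    -0.10]
  [  -0.25     0.80    -0.40]
  [  -0.10    -0.30     0.70]
Cofactors of I−A, C_ij = (−1)^(i+j)·(minor ij) (rows/columns in the sector order above):
  C_11 = (0.80)(0.70) − (-0.40)(-0.30) = 0.4400
  C_12 = −[(-0.25)(0.70) − (-0.40)(-0.10)] = 0.2150
  C_13 = (-0.25)(-0.30) − (0.80)(-0.10) = 0.1550
  C_21 = −[(-0.25)(0.70) − (-0.10)(-0.30)] = 0.2050
  C_22 = (0.80)(0.70) − (-0.10)(-0.10) = 0.5500
  C_23 = −[(0.80)(-0.30) − (-0.25)(-0.10)] = 0.2650
  C_31 = (-0.25)(-0.40) − (-0.10)(0.80) = 0.1800
  C_32 = −[(0.80)(-0.40) − (-0.10)(-0.25)] = 0.3450
  C_33 = (0.80)(0.80) − (-0.25)(-0.25) = 0.5775
det(I−A) = Σ_j (I−A)_1j·C_1j = (0.80)(0.4400) + (-0.25)(0.2150) + (-0.10)(0.1550) = 0.28275
adj(I−A) = Cᵀ =
  [ 0.4400   0.2050   0.1800]
  [ 0.2150   0.5500   0.3450]
  [ 0.1550   0.2650   0.5775]
(I − A)⁻¹ = adj(I−A) / det(I−A) ≈
  [   1.5561     0.7250     0.6366]
  [   0.7604     1.9452     1.2202]
  [   0.5482     0.9372     2.0424]
First solve x = (I − A)⁻¹ d = adj(I−A)·d / det(I−A); in particular x_3 = (0.1550·60 + 0.2650·200 + 0.5775·80) / 0.28275 = 108.50 / 0.28275 ≈ 383.7312.
Intermediate flow from 3 to 3: z_33 = a_33 · x_3 = 0.30 × 108.50 / 0.28275 = 32.55 / 0.28275 ≈ 115.12.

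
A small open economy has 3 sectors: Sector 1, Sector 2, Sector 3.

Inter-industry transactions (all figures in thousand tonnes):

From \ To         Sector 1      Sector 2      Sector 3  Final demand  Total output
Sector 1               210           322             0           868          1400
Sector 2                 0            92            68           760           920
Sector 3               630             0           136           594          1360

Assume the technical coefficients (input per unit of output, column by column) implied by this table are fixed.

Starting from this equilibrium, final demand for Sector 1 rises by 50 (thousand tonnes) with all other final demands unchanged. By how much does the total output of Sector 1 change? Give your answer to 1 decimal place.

Δx_1 = 59.5

Technical coefficients a_ij = z_ij / X_j:
  a_11 = 210/1400 = 0.15, a_21 = 0/1400 = 0.00, a_31 = 630/1400 = 0.45
  a_12 = 322/920 = 0.35, a_22 = 92/920 = 0.10, a_32 = 0/920 = 0.00
  a_13 = 0/1360 = 0.00, a_23 = 68/1360 = 0.05, a_33 = 136/1360 = 0.10
I − A =
  [   0.85    -0.35     0.00]
  [   0.00     0.90    -0.05]
  [  -0.45     0.00     0.90]
Cofactors of I−A, C_ij = (−1)^(i+j)·(minor ij) (rows/columns in the sector order above):
  C_11 = (0.90)(0.90) − (-0.05)(0.00) = 0.8100
  C_12 = −[(0.00)(0.90) − (-0.05)(-0.45)] = 0.0225
  C_13 = (0.00)(0.00) − (0.90)(-0.45) = 0.4050
  C_21 = −[(-0.35)(0.90) − (0.00)(0.00)] = 0.3150
  C_22 = (0.85)(0.90) − (0.00)(-0.45) = 0.7650
  C_23 = −[(0.85)(0.00) − (-0.35)(-0.45)] = 0.1575
  C_31 = (-0.35)(-0.05) − (0.00)(0.90) = 0.0175
  C_32 = −[(0.85)(-0.05) − (0.00)(0.00)] = 0.0425
  C_33 = (0.85)(0.90) − (-0.35)(0.00) = 0.7650
det(I−A) = Σ_j (I−A)_1j·C_1j = (0.85)(0.8100) + (-0.35)(0.0225) + (0.00)(0.4050) = 0.680625
adj(I−A) = Cᵀ =
  [ 0.8100   0.3150   0.0175]
  [ 0.0225   0.7650   0.0425]
  [ 0.4050   0.1575   0.7650]
(I − A)⁻¹ = adj(I−A) / det(I−A) ≈
  [   1.1901     0.4628     0.0257]
  [   0.0331     1.1240     0.0624]
  [   0.5950     0.2314     1.1240]
Δx = (I − A)⁻¹ Δd with Δd having +50 in the Sector 1 component and 0 elsewhere.
So Δx_1 = L_11 · (+50), where L_11 = adj(I−A)_11 / det(I−A) = 0.8100 / 0.680625.
Δx_1 = 0.8100 × (+50) / 0.680625 = 40.50 / 0.680625 ≈ 59.5.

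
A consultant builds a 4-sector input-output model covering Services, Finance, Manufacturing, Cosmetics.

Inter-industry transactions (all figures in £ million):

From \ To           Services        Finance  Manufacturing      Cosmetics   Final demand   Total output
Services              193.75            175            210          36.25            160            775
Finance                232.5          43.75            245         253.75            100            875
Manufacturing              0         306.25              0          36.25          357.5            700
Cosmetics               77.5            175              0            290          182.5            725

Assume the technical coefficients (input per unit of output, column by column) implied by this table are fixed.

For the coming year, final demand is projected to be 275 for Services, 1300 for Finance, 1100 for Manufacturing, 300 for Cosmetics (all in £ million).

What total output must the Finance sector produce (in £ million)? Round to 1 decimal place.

Technical coefficients a_ij = z_ij / X_j:
  a_11 = 193.75/775 = 0.25, a_21 = 232.5/775 = 0.30, a_31 = 0/775 = 0.00, a_41 = 77.5/775 = 0.10
  a_12 = 175/875 = 0.20, a_22 = 43.75/875 = 0.05, a_32 = 306.25/875 = 0.35, a_42 = 175/875 = 0.20
  a_13 = 210/700 = 0.30, a_23 = 245/700 = 0.35, a_33 = 0/700 = 0.00, a_43 = 0/700 = 0.00
  a_14 = 36.25/725 = 0.05, a_24 = 253.75/725 = 0.35, a_34 = 36.25/725 = 0.05, a_44 = 290/725 = 0.40
I − A =
  [   0.75    -0.20    -0.30    -0.05]
  [  -0.30     0.95    -0.35    -0.35]
  [   0.00    -0.35     1.00    -0.05]
  [  -0.10    -0.20     0.00     0.60]
Compute the cofactors C_ij = (−1)^(i+j)·(3×3 minor ij) of I−A; the adjugate is their transpose:
adj(I−A) = Cᵀ =
  [ 0.423000   0.196000   0.195500   0.165875]
  [ 0.216750   0.443500   0.220250   0.295125]
  [ 0.083000   0.164250   0.324250   0.129750]
  [ 0.142750   0.180500   0.106000   0.529125]
det(I−A) = Σ_j (I−A)_1j·C_1j = (0.75)(0.423000) + (-0.20)(0.216750) + (-0.30)(0.083000) + (-0.05)(0.142750) = 0.2418625
(I − A)⁻¹ = adj(I−A) / det(I−A) ≈
  [   1.7489     0.8104     0.8083     0.6858]
  [   0.8962     1.8337     0.9106     1.2202]
  [   0.3432     0.6791     1.3406     0.5365]
  [   0.5902     0.7463     0.4383     2.1877]
x = (I − A)⁻¹ d = adj(I−A)·d / det(I−A), with det(I−A) = 0.2418625:
  x_1 = (0.423000·275 + 0.196000·1300 + 0.195500·1100 + 0.165875·300) / 0.2418625 = 635.9375 / 0.2418625 ≈ 2629.3
  x_2 = (0.216750·275 + 0.443500·1300 + 0.220250·1100 + 0.295125·300) / 0.2418625 = 966.96875 / 0.2418625 ≈ 3998.0
  x_3 = (0.083000·275 + 0.164250·1300 + 0.324250·1100 + 0.129750·300) / 0.2418625 = 631.95 / 0.2418625 ≈ 2612.8
  x_4 = (0.142750·275 + 0.180500·1300 + 0.106000·1100 + 0.529125·300) / 0.2418625 = 549.24375 / 0.2418625 ≈ 2270.9

x_2 = 3998.0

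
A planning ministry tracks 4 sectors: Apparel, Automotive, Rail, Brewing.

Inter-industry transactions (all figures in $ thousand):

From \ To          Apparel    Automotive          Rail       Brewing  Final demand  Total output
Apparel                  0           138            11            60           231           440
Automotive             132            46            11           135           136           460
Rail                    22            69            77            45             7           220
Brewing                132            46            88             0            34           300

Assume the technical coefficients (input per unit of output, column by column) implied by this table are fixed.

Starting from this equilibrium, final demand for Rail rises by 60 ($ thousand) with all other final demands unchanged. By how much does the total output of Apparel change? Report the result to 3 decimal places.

Δx_1 = 33.642

Technical coefficients a_ij = z_ij / X_j:
  a_11 = 0/440 = 0.00, a_21 = 132/440 = 0.30, a_31 = 22/440 = 0.05, a_41 = 132/440 = 0.30
  a_12 = 138/460 = 0.30, a_22 = 46/460 = 0.10, a_32 = 69/460 = 0.15, a_42 = 46/460 = 0.10
  a_13 = 11/220 = 0.05, a_23 = 11/220 = 0.05, a_33 = 77/220 = 0.35, a_43 = 88/220 = 0.40
  a_14 = 60/300 = 0.20, a_24 = 135/300 = 0.45, a_34 = 45/300 = 0.15, a_44 = 0/300 = 0.00
I − A =
  [   1.00    -0.30    -0.05    -0.20]
  [  -0.30     0.90    -0.05    -0.45]
  [  -0.05    -0.15     0.65    -0.15]
  [  -0.30    -0.10    -0.40     1.00]
Compute the cofactors C_ij = (−1)^(i+j)·(3×3 minor ij) of I−A; the adjugate is their transpose:
adj(I−A) = Cᵀ =
  [ 0.466500   0.210250   0.184750   0.215625]
  [ 0.278500   0.542250   0.272750   0.340625]
  [ 0.153000   0.185500   0.664500   0.213750]
  [ 0.229000   0.191500   0.348500   0.513750]
det(I−A) = Σ_j (I−A)_1j·C_1j = (1.00)(0.466500) + (-0.30)(0.278500) + (-0.05)(0.153000) + (-0.20)(0.229000) = 0.3295
(I − A)⁻¹ = adj(I−A) / det(I−A) ≈
  [   1.4158     0.6381     0.5607     0.6544]
  [   0.8452     1.6457     0.8278     1.0338]
  [   0.4643     0.5630     2.0167     0.6487]
  [   0.6950     0.5812     1.0577     1.5592]
Δx = (I − A)⁻¹ Δd with Δd having +60 in the Rail component and 0 elsewhere.
So Δx_1 = L_13 · (+60), where L_13 = adj(I−A)_13 / det(I−A) = 0.184750 / 0.3295.
Δx_1 = 0.184750 × (+60) / 0.3295 = 11.085 / 0.3295 ≈ 33.642.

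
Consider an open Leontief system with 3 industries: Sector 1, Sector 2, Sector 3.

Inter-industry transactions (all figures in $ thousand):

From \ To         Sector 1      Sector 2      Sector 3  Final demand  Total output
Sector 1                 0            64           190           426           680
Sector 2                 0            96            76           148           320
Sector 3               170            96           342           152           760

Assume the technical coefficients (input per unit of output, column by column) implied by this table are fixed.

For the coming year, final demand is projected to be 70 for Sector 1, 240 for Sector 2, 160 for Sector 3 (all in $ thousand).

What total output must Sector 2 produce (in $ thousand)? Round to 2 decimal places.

x_2 = 440.00

Technical coefficients a_ij = z_ij / X_j:
  a_11 = 0/680 = 0.00, a_21 = 0/680 = 0.00, a_31 = 170/680 = 0.25
  a_12 = 64/320 = 0.20, a_22 = 96/320 = 0.30, a_32 = 96/320 = 0.30
  a_13 = 190/760 = 0.25, a_23 = 76/760 = 0.10, a_33 = 342/760 = 0.45
I − A =
  [   1.00    -0.20    -0.25]
  [   0.00     0.70    -0.10]
  [  -0.25    -0.30     0.55]
Cofactors of I−A, C_ij = (−1)^(i+j)·(minor ij) (rows/columns in the sector order above):
  C_11 = (0.70)(0.55) − (-0.10)(-0.30) = 0.3550
  C_12 = −[(0.00)(0.55) − (-0.10)(-0.25)] = 0.0250
  C_13 = (0.00)(-0.30) − (0.70)(-0.25) = 0.1750
  C_21 = −[(-0.20)(0.55) − (-0.25)(-0.30)] = 0.1850
  C_22 = (1.00)(0.55) − (-0.25)(-0.25) = 0.4875
  C_23 = −[(1.00)(-0.30) − (-0.20)(-0.25)] = 0.3500
  C_31 = (-0.20)(-0.10) − (-0.25)(0.70) = 0.1950
  C_32 = −[(1.00)(-0.10) − (-0.25)(0.00)] = 0.1000
  C_33 = (1.00)(0.70) − (-0.20)(0.00) = 0.7000
det(I−A) = Σ_j (I−A)_1j·C_1j = (1.00)(0.3550) + (-0.20)(0.0250) + (-0.25)(0.1750) = 0.30625
adj(I−A) = Cᵀ =
  [ 0.3550   0.1850   0.1950]
  [ 0.0250   0.4875   0.1000]
  [ 0.1750   0.3500   0.7000]
(I − A)⁻¹ = adj(I−A) / det(I−A) ≈
  [   1.1592     0.6041     0.6367]
  [   0.0816     1.5918     0.3265]
  [   0.5714     1.1429     2.2857]
x = (I − A)⁻¹ d = adj(I−A)·d / det(I−A), with det(I−A) = 0.30625:
  x_1 = (0.3550·70 + 0.1850·240 + 0.1950·160) / 0.30625 = 100.45 / 0.30625 = 328.00
  x_2 = (0.0250·70 + 0.4875·240 + 0.1000·160) / 0.30625 = 134.75 / 0.30625 = 440.00
  x_3 = (0.1750·70 + 0.3500·240 + 0.7000·160) / 0.30625 = 208.25 / 0.30625 = 680.00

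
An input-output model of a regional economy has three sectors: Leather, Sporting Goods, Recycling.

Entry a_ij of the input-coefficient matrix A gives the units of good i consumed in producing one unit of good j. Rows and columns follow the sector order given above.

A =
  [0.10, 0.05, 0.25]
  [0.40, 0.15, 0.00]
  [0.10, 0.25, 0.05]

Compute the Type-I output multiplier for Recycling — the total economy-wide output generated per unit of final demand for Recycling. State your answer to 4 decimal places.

m_3 = 1.5986

I − A =
  [   0.90    -0.05    -0.25]
  [  -0.40     0.85     0.00]
  [  -0.10    -0.25     0.95]
Cofactors of I−A, C_ij = (−1)^(i+j)·(minor ij) (rows/columns in the sector order above):
  C_11 = (0.85)(0.95) − (0.00)(-0.25) = 0.8075
  C_12 = −[(-0.40)(0.95) − (0.00)(-0.10)] = 0.3800
  C_13 = (-0.40)(-0.25) − (0.85)(-0.10) = 0.1850
  C_21 = −[(-0.05)(0.95) − (-0.25)(-0.25)] = 0.1100
  C_22 = (0.90)(0.95) − (-0.25)(-0.10) = 0.8300
  C_23 = −[(0.90)(-0.25) − (-0.05)(-0.10)] = 0.2300
  C_31 = (-0.05)(0.00) − (-0.25)(0.85) = 0.2125
  C_32 = −[(0.90)(0.00) − (-0.25)(-0.40)] = 0.1000
  C_33 = (0.90)(0.85) − (-0.05)(-0.40) = 0.7450
det(I−A) = Σ_j (I−A)_1j·C_1j = (0.90)(0.8075) + (-0.05)(0.3800) + (-0.25)(0.1850) = 0.6615
adj(I−A) = Cᵀ =
  [ 0.8075   0.1100   0.2125]
  [ 0.3800   0.8300   0.1000]
  [ 0.1850   0.2300   0.7450]
(I − A)⁻¹ = adj(I−A) / det(I−A) ≈
  [   1.22071     0.16629     0.32124]
  [   0.57445     1.25472     0.15117]
  [   0.27967     0.34769     1.12623]
The output multiplier for sector j is the column-j sum of the Leontief inverse (I − A)⁻¹ = adj(I−A) / det(I−A).
Column 3 of adj(I−A): (0.2125, 0.1000, 0.7450); det(I−A) = 0.6615.
m_3 = (0.2125 + 0.1000 + 0.7450) / 0.6615 = 1.0575 / 0.6615 ≈ 1.5986.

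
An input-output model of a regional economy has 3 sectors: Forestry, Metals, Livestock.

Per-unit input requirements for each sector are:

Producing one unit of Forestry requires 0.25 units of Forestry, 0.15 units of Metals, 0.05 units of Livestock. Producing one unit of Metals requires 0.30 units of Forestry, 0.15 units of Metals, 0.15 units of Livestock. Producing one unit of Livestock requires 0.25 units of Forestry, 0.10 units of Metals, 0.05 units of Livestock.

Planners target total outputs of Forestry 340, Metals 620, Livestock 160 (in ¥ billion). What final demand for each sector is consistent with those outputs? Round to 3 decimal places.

I − A =
  [   0.75    -0.30    -0.25]
  [  -0.15     0.85    -0.10]
  [  -0.05    -0.15     0.95]
d = (I − A) x:
  d_1 = (+0.75)·340 + (-0.30)·620 + (-0.25)·160 = 29.000
  d_2 = (-0.15)·340 + (+0.85)·620 + (-0.10)·160 = 460.000
  d_3 = (-0.05)·340 + (-0.15)·620 + (+0.95)·160 = 42.000

d_1 = 29.000, d_2 = 460.000, d_3 = 42.000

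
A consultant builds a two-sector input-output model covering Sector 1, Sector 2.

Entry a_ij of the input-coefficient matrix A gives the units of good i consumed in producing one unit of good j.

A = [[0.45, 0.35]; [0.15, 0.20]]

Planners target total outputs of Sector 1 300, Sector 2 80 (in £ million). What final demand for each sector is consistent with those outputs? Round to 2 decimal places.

d_1 = 137.00, d_2 = 19.00

I − A =
  [   0.55    -0.35]
  [  -0.15     0.80]
d = (I − A) x:
  d_1 = (+0.55)·300 + (-0.35)·80 = 137.00
  d_2 = (-0.15)·300 + (+0.80)·80 = 19.00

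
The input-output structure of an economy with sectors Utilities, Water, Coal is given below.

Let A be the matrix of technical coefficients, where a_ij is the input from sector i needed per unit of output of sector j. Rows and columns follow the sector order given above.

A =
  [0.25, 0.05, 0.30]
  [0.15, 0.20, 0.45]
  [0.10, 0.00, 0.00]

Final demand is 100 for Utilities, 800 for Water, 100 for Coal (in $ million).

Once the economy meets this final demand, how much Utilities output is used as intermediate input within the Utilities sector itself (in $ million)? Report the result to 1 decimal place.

z_11 = 64.6

I − A =
  [   0.75    -0.05    -0.30]
  [  -0.15     0.80    -0.45]
  [  -0.10     0.00     1.00]
Cofactors of I−A, C_ij = (−1)^(i+j)·(minor ij) (rows/columns in the sector order above):
  C_11 = (0.80)(1.00) − (-0.45)(0.00) = 0.8000
  C_12 = −[(-0.15)(1.00) − (-0.45)(-0.10)] = 0.1950
  C_13 = (-0.15)(0.00) − (0.80)(-0.10) = 0.0800
  C_21 = −[(-0.05)(1.00) − (-0.30)(0.00)] = 0.0500
  C_22 = (0.75)(1.00) − (-0.30)(-0.10) = 0.7200
  C_23 = −[(0.75)(0.00) − (-0.05)(-0.10)] = 0.0050
  C_31 = (-0.05)(-0.45) − (-0.30)(0.80) = 0.2625
  C_32 = −[(0.75)(-0.45) − (-0.30)(-0.15)] = 0.3825
  C_33 = (0.75)(0.80) − (-0.05)(-0.15) = 0.5925
det(I−A) = Σ_j (I−A)_1j·C_1j = (0.75)(0.8000) + (-0.05)(0.1950) + (-0.30)(0.0800) = 0.56625
adj(I−A) = Cᵀ =
  [ 0.8000   0.0500   0.2625]
  [ 0.1950   0.7200   0.3825]
  [ 0.0800   0.0050   0.5925]
(I − A)⁻¹ = adj(I−A) / det(I−A) ≈
  [   1.4128     0.0883     0.4636]
  [   0.3444     1.2715     0.6755]
  [   0.1413     0.0088     1.0464]
First solve x = (I − A)⁻¹ d = adj(I−A)·d / det(I−A); in particular x_1 = (0.8000·100 + 0.0500·800 + 0.2625·100) / 0.56625 = 146.25 / 0.56625 ≈ 258.278.
Intermediate flow from 1 to 1: z_11 = a_11 · x_1 = 0.25 × 146.25 / 0.56625 = 36.5625 / 0.56625 ≈ 64.6.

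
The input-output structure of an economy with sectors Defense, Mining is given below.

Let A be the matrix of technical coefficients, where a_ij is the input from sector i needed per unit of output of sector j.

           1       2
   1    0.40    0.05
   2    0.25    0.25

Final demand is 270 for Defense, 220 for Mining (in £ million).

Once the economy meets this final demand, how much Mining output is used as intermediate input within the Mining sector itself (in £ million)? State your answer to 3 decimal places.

z_22 = 114.000

I − A =
  [   0.60    -0.05]
  [  -0.25     0.75]
det(I−A) = (0.60)(0.75) − (-0.05)(-0.25) = 0.4375
adj(I−A) = [[0.75, 0.05], [0.25, 0.60]]
(I − A)⁻¹ = adj(I−A) / det(I−A) ≈
  [   1.7143     0.1143]
  [   0.5714     1.3714]
First solve x = (I − A)⁻¹ d = adj(I−A)·d / det(I−A); in particular x_2 = (0.25·270 + 0.60·220) / 0.4375 = 199.50 / 0.4375 = 456.00000.
Intermediate flow from 2 to 2: z_22 = a_22 · x_2 = 0.25 × 199.50 / 0.4375 = 49.875 / 0.4375 = 114.000.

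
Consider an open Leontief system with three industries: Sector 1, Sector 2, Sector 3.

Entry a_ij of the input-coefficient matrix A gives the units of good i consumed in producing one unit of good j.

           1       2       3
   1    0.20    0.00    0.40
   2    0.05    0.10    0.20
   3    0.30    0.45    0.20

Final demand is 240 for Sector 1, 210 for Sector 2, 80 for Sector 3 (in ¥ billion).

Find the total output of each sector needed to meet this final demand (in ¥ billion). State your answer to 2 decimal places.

x_1 = 562.79, x_2 = 381.40, x_3 = 525.58

I − A =
  [   0.80     0.00    -0.40]
  [  -0.05     0.90    -0.20]
  [  -0.30    -0.45     0.80]
Cofactors of I−A, C_ij = (−1)^(i+j)·(minor ij) (rows/columns in the sector order above):
  C_11 = (0.90)(0.80) − (-0.20)(-0.45) = 0.6300
  C_12 = −[(-0.05)(0.80) − (-0.20)(-0.30)] = 0.1000
  C_13 = (-0.05)(-0.45) − (0.90)(-0.30) = 0.2925
  C_21 = −[(0.00)(0.80) − (-0.40)(-0.45)] = 0.1800
  C_22 = (0.80)(0.80) − (-0.40)(-0.30) = 0.5200
  C_23 = −[(0.80)(-0.45) − (0.00)(-0.30)] = 0.3600
  C_31 = (0.00)(-0.20) − (-0.40)(0.90) = 0.3600
  C_32 = −[(0.80)(-0.20) − (-0.40)(-0.05)] = 0.1800
  C_33 = (0.80)(0.90) − (0.00)(-0.05) = 0.7200
det(I−A) = Σ_j (I−A)_1j·C_1j = (0.80)(0.6300) + (0.00)(0.1000) + (-0.40)(0.2925) = 0.3870
adj(I−A) = Cᵀ =
  [ 0.6300   0.1800   0.3600]
  [ 0.1000   0.5200   0.1800]
  [ 0.2925   0.3600   0.7200]
(I − A)⁻¹ = adj(I−A) / det(I−A) ≈
  [   1.6279     0.4651     0.9302]
  [   0.2584     1.3437     0.4651]
  [   0.7558     0.9302     1.8605]
x = (I − A)⁻¹ d = adj(I−A)·d / det(I−A), with det(I−A) = 0.3870:
  x_1 = (0.6300·240 + 0.1800·210 + 0.3600·80) / 0.3870 = 217.80 / 0.3870 ≈ 562.79
  x_2 = (0.1000·240 + 0.5200·210 + 0.1800·80) / 0.3870 = 147.60 / 0.3870 ≈ 381.40
  x_3 = (0.2925·240 + 0.3600·210 + 0.7200·80) / 0.3870 = 203.40 / 0.3870 ≈ 525.58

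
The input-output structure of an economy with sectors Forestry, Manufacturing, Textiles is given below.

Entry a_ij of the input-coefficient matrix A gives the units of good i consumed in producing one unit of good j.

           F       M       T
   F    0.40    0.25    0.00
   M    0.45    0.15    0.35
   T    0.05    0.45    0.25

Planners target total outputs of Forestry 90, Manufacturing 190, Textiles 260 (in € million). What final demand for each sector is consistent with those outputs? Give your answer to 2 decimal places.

I − A =
  [   0.60    -0.25     0.00]
  [  -0.45     0.85    -0.35]
  [  -0.05    -0.45     0.75]
d = (I − A) x:
  d_F = (+0.60)·90 + (-0.25)·190 + (+0.00)·260 = 6.50
  d_M = (-0.45)·90 + (+0.85)·190 + (-0.35)·260 = 30.00
  d_T = (-0.05)·90 + (-0.45)·190 + (+0.75)·260 = 105.00

d_F = 6.50, d_M = 30.00, d_T = 105.00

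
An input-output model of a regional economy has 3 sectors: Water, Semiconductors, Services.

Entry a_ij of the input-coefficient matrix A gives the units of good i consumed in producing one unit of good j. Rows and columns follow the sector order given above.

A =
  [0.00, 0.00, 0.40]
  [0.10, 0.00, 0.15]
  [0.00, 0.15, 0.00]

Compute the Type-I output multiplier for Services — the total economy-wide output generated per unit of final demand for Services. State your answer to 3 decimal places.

m_3 = 1.637

I − A =
  [   1.00     0.00    -0.40]
  [  -0.10     1.00    -0.15]
  [   0.00    -0.15     1.00]
Cofactors of I−A, C_ij = (−1)^(i+j)·(minor ij) (rows/columns in the sector order above):
  C_11 = (1.00)(1.00) − (-0.15)(-0.15) = 0.9775
  C_12 = −[(-0.10)(1.00) − (-0.15)(0.00)] = 0.1000
  C_13 = (-0.10)(-0.15) − (1.00)(0.00) = 0.0150
  C_21 = −[(0.00)(1.00) − (-0.40)(-0.15)] = 0.0600
  C_22 = (1.00)(1.00) − (-0.40)(0.00) = 1.0000
  C_23 = −[(1.00)(-0.15) − (0.00)(0.00)] = 0.1500
  C_31 = (0.00)(-0.15) − (-0.40)(1.00) = 0.4000
  C_32 = −[(1.00)(-0.15) − (-0.40)(-0.10)] = 0.1900
  C_33 = (1.00)(1.00) − (0.00)(-0.10) = 1.0000
det(I−A) = Σ_j (I−A)_1j·C_1j = (1.00)(0.9775) + (0.00)(0.1000) + (-0.40)(0.0150) = 0.9715
adj(I−A) = Cᵀ =
  [ 0.9775   0.0600   0.4000]
  [ 0.1000   1.0000   0.1900]
  [ 0.0150   0.1500   1.0000]
(I − A)⁻¹ = adj(I−A) / det(I−A) ≈
  [   1.0062     0.0618     0.4117]
  [   0.1029     1.0293     0.1956]
  [   0.0154     0.1544     1.0293]
The output multiplier for sector j is the column-j sum of the Leontief inverse (I − A)⁻¹ = adj(I−A) / det(I−A).
Column 3 of adj(I−A): (0.4000, 0.1900, 1.0000); det(I−A) = 0.9715.
m_3 = (0.4000 + 0.1900 + 1.0000) / 0.9715 = 1.59 / 0.9715 ≈ 1.637.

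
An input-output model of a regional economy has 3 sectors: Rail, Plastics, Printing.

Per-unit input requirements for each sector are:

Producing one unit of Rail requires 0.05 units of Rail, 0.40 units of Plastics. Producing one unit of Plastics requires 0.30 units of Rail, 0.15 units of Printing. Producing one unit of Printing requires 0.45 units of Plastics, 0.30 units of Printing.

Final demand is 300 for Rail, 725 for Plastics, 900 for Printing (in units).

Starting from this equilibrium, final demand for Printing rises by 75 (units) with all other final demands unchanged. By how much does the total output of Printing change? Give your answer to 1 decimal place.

I − A =
  [   0.95    -0.30     0.00]
  [  -0.40     1.00    -0.45]
  [   0.00    -0.15     0.70]
Cofactors of I−A, C_ij = (−1)^(i+j)·(minor ij) (rows/columns in the sector order above):
  C_11 = (1.00)(0.70) − (-0.45)(-0.15) = 0.6325
  C_12 = −[(-0.40)(0.70) − (-0.45)(0.00)] = 0.2800
  C_13 = (-0.40)(-0.15) − (1.00)(0.00) = 0.0600
  C_21 = −[(-0.30)(0.70) − (0.00)(-0.15)] = 0.2100
  C_22 = (0.95)(0.70) − (0.00)(0.00) = 0.6650
  C_23 = −[(0.95)(-0.15) − (-0.30)(0.00)] = 0.1425
  C_31 = (-0.30)(-0.45) − (0.00)(1.00) = 0.1350
  C_32 = −[(0.95)(-0.45) − (0.00)(-0.40)] = 0.4275
  C_33 = (0.95)(1.00) − (-0.30)(-0.40) = 0.8300
det(I−A) = Σ_j (I−A)_1j·C_1j = (0.95)(0.6325) + (-0.30)(0.2800) + (0.00)(0.0600) = 0.516875
adj(I−A) = Cᵀ =
  [ 0.6325   0.2100   0.1350]
  [ 0.2800   0.6650   0.4275]
  [ 0.0600   0.1425   0.8300]
(I − A)⁻¹ = adj(I−A) / det(I−A) ≈
  [   1.2237     0.4063     0.2612]
  [   0.5417     1.2866     0.8271]
  [   0.1161     0.2757     1.6058]
Δx = (I − A)⁻¹ Δd with Δd having +75 in the Printing component and 0 elsewhere.
So Δx_3 = L_33 · (+75), where L_33 = adj(I−A)_33 / det(I−A) = 0.8300 / 0.516875.
Δx_3 = 0.8300 × (+75) / 0.516875 = 62.25 / 0.516875 ≈ 120.4.

Δx_3 = 120.4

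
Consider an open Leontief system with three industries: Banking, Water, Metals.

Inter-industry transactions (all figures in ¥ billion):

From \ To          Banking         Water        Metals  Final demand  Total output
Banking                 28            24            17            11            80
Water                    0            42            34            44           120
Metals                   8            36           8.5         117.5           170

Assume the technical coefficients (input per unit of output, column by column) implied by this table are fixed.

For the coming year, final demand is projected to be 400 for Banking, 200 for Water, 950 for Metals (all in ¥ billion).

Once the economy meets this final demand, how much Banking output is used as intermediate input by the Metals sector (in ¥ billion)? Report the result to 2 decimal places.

Technical coefficients a_ij = z_ij / X_j:
  a_BB = 28/80 = 0.35, a_WB = 0/80 = 0.00, a_MB = 8/80 = 0.10
  a_BW = 24/120 = 0.20, a_WW = 42/120 = 0.35, a_MW = 36/120 = 0.30
  a_BM = 17/170 = 0.10, a_WM = 34/170 = 0.20, a_MM = 8.5/170 = 0.05
I − A =
  [   0.65    -0.20    -0.10]
  [   0.00     0.65    -0.20]
  [  -0.10    -0.30     0.95]
Cofactors of I−A, C_ij = (−1)^(i+j)·(minor ij) (rows/columns in the sector order above):
  C_11 = (0.65)(0.95) − (-0.20)(-0.30) = 0.5575
  C_12 = −[(0.00)(0.95) − (-0.20)(-0.10)] = 0.0200
  C_13 = (0.00)(-0.30) − (0.65)(-0.10) = 0.0650
  C_21 = −[(-0.20)(0.95) − (-0.10)(-0.30)] = 0.2200
  C_22 = (0.65)(0.95) − (-0.10)(-0.10) = 0.6075
  C_23 = −[(0.65)(-0.30) − (-0.20)(-0.10)] = 0.2150
  C_31 = (-0.20)(-0.20) − (-0.10)(0.65) = 0.1050
  C_32 = −[(0.65)(-0.20) − (-0.10)(0.00)] = 0.1300
  C_33 = (0.65)(0.65) − (-0.20)(0.00) = 0.4225
det(I−A) = Σ_j (I−A)_1j·C_1j = (0.65)(0.5575) + (-0.20)(0.0200) + (-0.10)(0.0650) = 0.351875
adj(I−A) = Cᵀ =
  [ 0.5575   0.2200   0.1050]
  [ 0.0200   0.6075   0.1300]
  [ 0.0650   0.2150   0.4225]
(I − A)⁻¹ = adj(I−A) / det(I−A) ≈
  [   1.5844     0.6252     0.2984]
  [   0.0568     1.7265     0.3694]
  [   0.1847     0.6110     1.2007]
First solve x = (I − A)⁻¹ d = adj(I−A)·d / det(I−A); in particular x_M = (0.0650·400 + 0.2150·200 + 0.4225·950) / 0.351875 = 470.375 / 0.351875 ≈ 1336.7673.
Intermediate flow from B to M: z_BM = a_BM · x_M = 0.10 × 470.375 / 0.351875 = 47.0375 / 0.351875 ≈ 133.68.

z_BM = 133.68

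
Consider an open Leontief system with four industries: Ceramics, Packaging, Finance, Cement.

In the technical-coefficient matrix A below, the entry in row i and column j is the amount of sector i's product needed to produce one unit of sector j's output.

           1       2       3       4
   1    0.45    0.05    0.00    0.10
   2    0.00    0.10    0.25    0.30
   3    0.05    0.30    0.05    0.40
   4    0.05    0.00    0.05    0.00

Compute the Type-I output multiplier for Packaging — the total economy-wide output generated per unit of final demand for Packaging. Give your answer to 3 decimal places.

I − A =
  [   0.55    -0.05     0.00    -0.10]
  [   0.00     0.90    -0.25    -0.30]
  [  -0.05    -0.30     0.95    -0.40]
  [  -0.05     0.00    -0.05     1.00]
Compute the cofactors C_ij = (−1)^(i+j)·(3×3 minor ij) of I−A; the adjugate is their transpose:
adj(I−A) = Cᵀ =
  [ 0.757500   0.048000   0.017750   0.097250]
  [ 0.032500   0.506500   0.144500   0.213000]
  [ 0.067500   0.167000   0.489750   0.252750]
  [ 0.041250   0.010750   0.025375   0.428375]
det(I−A) = Σ_j (I−A)_1j·C_1j = (0.55)(0.757500) + (-0.05)(0.032500) + (0.00)(0.067500) + (-0.10)(0.041250) = 0.410875
(I − A)⁻¹ = adj(I−A) / det(I−A) ≈
  [   1.8436     0.1168     0.0432     0.2367]
  [   0.0791     1.2327     0.3517     0.5184]
  [   0.1643     0.4064     1.1920     0.6152]
  [   0.1004     0.0262     0.0618     1.0426]
The output multiplier for sector j is the column-j sum of the Leontief inverse (I − A)⁻¹ = adj(I−A) / det(I−A).
Column 2 of adj(I−A): (0.048000, 0.506500, 0.167000, 0.010750); det(I−A) = 0.410875.
m_2 = (0.048000 + 0.506500 + 0.167000 + 0.010750) / 0.410875 = 0.73225 / 0.410875 ≈ 1.782.

m_2 = 1.782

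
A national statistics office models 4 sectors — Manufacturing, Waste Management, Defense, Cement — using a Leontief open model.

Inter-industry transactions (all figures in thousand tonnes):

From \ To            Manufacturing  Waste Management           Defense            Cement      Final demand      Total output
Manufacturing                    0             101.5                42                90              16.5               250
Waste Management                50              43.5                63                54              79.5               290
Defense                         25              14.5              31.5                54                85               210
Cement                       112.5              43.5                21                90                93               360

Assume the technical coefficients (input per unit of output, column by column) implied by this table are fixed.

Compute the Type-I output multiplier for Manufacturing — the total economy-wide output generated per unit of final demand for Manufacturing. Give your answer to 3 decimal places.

Technical coefficients a_ij = z_ij / X_j:
  a_MM = 0/250 = 0.00, a_WM = 50/250 = 0.20, a_DM = 25/250 = 0.10, a_CM = 112.5/250 = 0.45
  a_MW = 101.5/290 = 0.35, a_WW = 43.5/290 = 0.15, a_DW = 14.5/290 = 0.05, a_CW = 43.5/290 = 0.15
  a_MD = 42/210 = 0.20, a_WD = 63/210 = 0.30, a_DD = 31.5/210 = 0.15, a_CD = 21/210 = 0.10
  a_MC = 90/360 = 0.25, a_WC = 54/360 = 0.15, a_DC = 54/360 = 0.15, a_CC = 90/360 = 0.25
I − A =
  [   1.00    -0.35    -0.20    -0.25]
  [  -0.20     0.85    -0.30    -0.15]
  [  -0.10    -0.05     0.85    -0.15]
  [  -0.45    -0.15    -0.10     0.75]
Compute the cofactors C_ij = (−1)^(i+j)·(3×3 minor ij) of I−A; the adjugate is their transpose:
adj(I−A) = Cᵀ =
  [ 0.491250   0.263000   0.239500   0.264250]
  [ 0.226125   0.495875   0.254750   0.225500]
  [ 0.134250   0.108000   0.435750   0.153500]
  [ 0.357875   0.271375   0.252750   0.618500]
det(I−A) = Σ_j (I−A)_1j·C_1j = (1.00)(0.491250) + (-0.35)(0.226125) + (-0.20)(0.134250) + (-0.25)(0.357875) = 0.2957875
(I − A)⁻¹ = adj(I−A) / det(I−A) ≈
  [   1.6608     0.8892     0.8097     0.8934]
  [   0.7645     1.6765     0.8613     0.7624]
  [   0.4539     0.3651     1.4732     0.5190]
  [   1.2099     0.9175     0.8545     2.0910]
The output multiplier for sector j is the column-j sum of the Leontief inverse (I − A)⁻¹ = adj(I−A) / det(I−A).
Column M of adj(I−A): (0.491250, 0.226125, 0.134250, 0.357875); det(I−A) = 0.2957875.
m_M = (0.491250 + 0.226125 + 0.134250 + 0.357875) / 0.2957875 = 1.2095 / 0.2957875 ≈ 4.089.

m_M = 4.089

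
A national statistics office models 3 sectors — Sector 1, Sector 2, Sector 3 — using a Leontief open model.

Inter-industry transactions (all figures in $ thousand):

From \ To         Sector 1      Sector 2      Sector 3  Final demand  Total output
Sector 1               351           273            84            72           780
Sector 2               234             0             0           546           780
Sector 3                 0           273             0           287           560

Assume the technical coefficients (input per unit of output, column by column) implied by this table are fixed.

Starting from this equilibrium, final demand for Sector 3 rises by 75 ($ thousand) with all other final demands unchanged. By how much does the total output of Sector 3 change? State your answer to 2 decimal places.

Technical coefficients a_ij = z_ij / X_j:
  a_11 = 351/780 = 0.45, a_21 = 234/780 = 0.30, a_31 = 0/780 = 0.00
  a_12 = 273/780 = 0.35, a_22 = 0/780 = 0.00, a_32 = 273/780 = 0.35
  a_13 = 84/560 = 0.15, a_23 = 0/560 = 0.00, a_33 = 0/560 = 0.00
I − A =
  [   0.55    -0.35    -0.15]
  [  -0.30     1.00     0.00]
  [   0.00    -0.35     1.00]
Cofactors of I−A, C_ij = (−1)^(i+j)·(minor ij) (rows/columns in the sector order above):
  C_11 = (1.00)(1.00) − (0.00)(-0.35) = 1.0000
  C_12 = −[(-0.30)(1.00) − (0.00)(0.00)] = 0.3000
  C_13 = (-0.30)(-0.35) − (1.00)(0.00) = 0.1050
  C_21 = −[(-0.35)(1.00) − (-0.15)(-0.35)] = 0.4025
  C_22 = (0.55)(1.00) − (-0.15)(0.00) = 0.5500
  C_23 = −[(0.55)(-0.35) − (-0.35)(0.00)] = 0.1925
  C_31 = (-0.35)(0.00) − (-0.15)(1.00) = 0.1500
  C_32 = −[(0.55)(0.00) − (-0.15)(-0.30)] = 0.0450
  C_33 = (0.55)(1.00) − (-0.35)(-0.30) = 0.4450
det(I−A) = Σ_j (I−A)_1j·C_1j = (0.55)(1.0000) + (-0.35)(0.3000) + (-0.15)(0.1050) = 0.42925
adj(I−A) = Cᵀ =
  [ 1.0000   0.4025   0.1500]
  [ 0.3000   0.5500   0.0450]
  [ 0.1050   0.1925   0.4450]
(I − A)⁻¹ = adj(I−A) / det(I−A) ≈
  [   2.3296     0.9377     0.3494]
  [   0.6989     1.2813     0.1048]
  [   0.2446     0.4485     1.0367]
Δx = (I − A)⁻¹ Δd with Δd having +75 in the Sector 3 component and 0 elsewhere.
So Δx_3 = L_33 · (+75), where L_33 = adj(I−A)_33 / det(I−A) = 0.4450 / 0.42925.
Δx_3 = 0.4450 × (+75) / 0.42925 = 33.375 / 0.42925 ≈ 77.75.

Δx_3 = 77.75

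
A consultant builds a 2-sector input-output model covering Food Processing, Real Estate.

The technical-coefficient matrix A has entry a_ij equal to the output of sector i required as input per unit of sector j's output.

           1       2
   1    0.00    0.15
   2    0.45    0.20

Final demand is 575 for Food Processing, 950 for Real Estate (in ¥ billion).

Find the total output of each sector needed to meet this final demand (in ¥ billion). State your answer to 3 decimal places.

I − A =
  [   1.00    -0.15]
  [  -0.45     0.80]
det(I−A) = (1.00)(0.80) − (-0.15)(-0.45) = 0.7325
adj(I−A) = [[0.80, 0.15], [0.45, 1.00]]
(I − A)⁻¹ = adj(I−A) / det(I−A) ≈
  [   1.0922     0.2048]
  [   0.6143     1.3652]
x = (I − A)⁻¹ d = adj(I−A)·d / det(I−A), with det(I−A) = 0.7325:
  x_1 = (0.80·575 + 0.15·950) / 0.7325 = 602.50 / 0.7325 ≈ 822.526
  x_2 = (0.45·575 + 1.00·950) / 0.7325 = 1208.75 / 0.7325 ≈ 1650.171

x_1 = 822.526, x_2 = 1650.171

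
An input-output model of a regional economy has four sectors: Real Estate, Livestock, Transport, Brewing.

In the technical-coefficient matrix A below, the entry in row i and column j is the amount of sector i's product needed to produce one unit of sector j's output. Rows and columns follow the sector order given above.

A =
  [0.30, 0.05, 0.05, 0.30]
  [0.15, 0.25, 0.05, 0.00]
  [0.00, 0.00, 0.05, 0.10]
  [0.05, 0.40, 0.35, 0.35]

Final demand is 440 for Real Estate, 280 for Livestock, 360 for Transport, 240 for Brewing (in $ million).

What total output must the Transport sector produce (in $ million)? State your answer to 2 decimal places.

x_T = 497.45

I − A =
  [   0.70    -0.05    -0.05    -0.30]
  [  -0.15     0.75    -0.05     0.00]
  [   0.00     0.00     0.95    -0.10]
  [  -0.05    -0.40    -0.35     0.65]
Compute the cofactors C_ij = (−1)^(i+j)·(3×3 minor ij) of I−A; the adjugate is their transpose:
adj(I−A) = Cᵀ =
  [ 0.434875   0.145125   0.110750   0.217750]
  [ 0.087625   0.393250   0.042625   0.047000]
  [ 0.009750   0.028250   0.307125   0.051750]
  [ 0.092625   0.268375   0.200125   0.491625]
det(I−A) = Σ_j (I−A)_1j·C_1j = (0.70)(0.434875) + (-0.05)(0.087625) + (-0.05)(0.009750) + (-0.30)(0.092625) = 0.27175625
(I − A)⁻¹ = adj(I−A) / det(I−A) ≈
  [   1.6002     0.5340     0.4075     0.8013]
  [   0.3224     1.4471     0.1569     0.1729]
  [   0.0359     0.1040     1.1301     0.1904]
  [   0.3408     0.9876     0.7364     1.8091]
x = (I − A)⁻¹ d = adj(I−A)·d / det(I−A), with det(I−A) = 0.27175625:
  x_R = (0.434875·440 + 0.145125·280 + 0.110750·360 + 0.217750·240) / 0.27175625 = 324.11 / 0.27175625 ≈ 1192.65
  x_L = (0.087625·440 + 0.393250·280 + 0.042625·360 + 0.047000·240) / 0.27175625 = 175.29 / 0.27175625 ≈ 645.03
  x_T = (0.009750·440 + 0.028250·280 + 0.307125·360 + 0.051750·240) / 0.27175625 = 135.185 / 0.27175625 ≈ 497.45
  x_B = (0.092625·440 + 0.268375·280 + 0.200125·360 + 0.491625·240) / 0.27175625 = 305.935 / 0.27175625 ≈ 1125.77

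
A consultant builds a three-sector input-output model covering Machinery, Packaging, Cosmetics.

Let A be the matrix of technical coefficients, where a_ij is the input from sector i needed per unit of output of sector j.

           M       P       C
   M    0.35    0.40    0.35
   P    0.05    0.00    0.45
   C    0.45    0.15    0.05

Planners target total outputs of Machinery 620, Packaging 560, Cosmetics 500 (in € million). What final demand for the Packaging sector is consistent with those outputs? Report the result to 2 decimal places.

I − A =
  [   0.65    -0.40    -0.35]
  [  -0.05     1.00    -0.45]
  [  -0.45    -0.15     0.95]
d = (I − A) x:
  d_M = (+0.65)·620 + (-0.40)·560 + (-0.35)·500 = 4.00
  d_P = (-0.05)·620 + (+1.00)·560 + (-0.45)·500 = 304.00
  d_C = (-0.45)·620 + (-0.15)·560 + (+0.95)·500 = 112.00

d_P = 304.00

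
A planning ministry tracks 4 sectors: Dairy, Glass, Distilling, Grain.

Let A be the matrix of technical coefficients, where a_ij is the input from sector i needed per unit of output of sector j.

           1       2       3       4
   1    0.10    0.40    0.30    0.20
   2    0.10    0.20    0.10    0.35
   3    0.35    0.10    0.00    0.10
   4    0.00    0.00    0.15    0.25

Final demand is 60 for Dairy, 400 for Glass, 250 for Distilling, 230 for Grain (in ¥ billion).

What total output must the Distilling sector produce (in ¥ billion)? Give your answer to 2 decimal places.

I − A =
  [   0.90    -0.40    -0.30    -0.20]
  [  -0.10     0.80    -0.10    -0.35]
  [  -0.35    -0.10     1.00    -0.10]
  [   0.00     0.00    -0.15     0.75]
Compute the cofactors C_ij = (−1)^(i+j)·(3×3 minor ij) of I−A; the adjugate is their transpose:
adj(I−A) = Cᵀ =
  [ 0.575250   0.319500   0.255000   0.336500]
  [ 0.118125   0.572250   0.140250   0.317250]
  [ 0.217500   0.172500   0.510000   0.206500]
  [ 0.043500   0.034500   0.102000   0.570000]
det(I−A) = Σ_j (I−A)_1j·C_1j = (0.90)(0.575250) + (-0.40)(0.118125) + (-0.30)(0.217500) + (-0.20)(0.043500) = 0.396525
(I − A)⁻¹ = adj(I−A) / det(I−A) ≈
  [   1.4507     0.8057     0.6431     0.8486]
  [   0.2979     1.4432     0.3537     0.8001]
  [   0.5485     0.4350     1.2862     0.5208]
  [   0.1097     0.0870     0.2572     1.4375]
x = (I − A)⁻¹ d = adj(I−A)·d / det(I−A), with det(I−A) = 0.396525:
  x_1 = (0.575250·60 + 0.319500·400 + 0.255000·250 + 0.336500·230) / 0.396525 = 303.46 / 0.396525 ≈ 765.30
  x_2 = (0.118125·60 + 0.572250·400 + 0.140250·250 + 0.317250·230) / 0.396525 = 344.0175 / 0.396525 ≈ 867.58
  x_3 = (0.217500·60 + 0.172500·400 + 0.510000·250 + 0.206500·230) / 0.396525 = 257.045 / 0.396525 ≈ 648.24
  x_4 = (0.043500·60 + 0.034500·400 + 0.102000·250 + 0.570000·230) / 0.396525 = 173.01 / 0.396525 ≈ 436.32

x_3 = 648.24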